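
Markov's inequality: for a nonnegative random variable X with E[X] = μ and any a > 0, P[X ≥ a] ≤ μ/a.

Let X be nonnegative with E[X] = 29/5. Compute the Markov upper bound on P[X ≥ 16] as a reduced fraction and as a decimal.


μ = E[X] = 29/5, a = 16.
Markov: P[X ≥ 16] ≤ μ/a = (29/5)/16 = 29/80.
Numerically: ≈ 0.362500.
(Since a = 16 > μ = 5.800000, the bound 29/80 is < 1 and informative.)

P[X ≥ 16] ≤ 29/80 ≈ 0.362500.


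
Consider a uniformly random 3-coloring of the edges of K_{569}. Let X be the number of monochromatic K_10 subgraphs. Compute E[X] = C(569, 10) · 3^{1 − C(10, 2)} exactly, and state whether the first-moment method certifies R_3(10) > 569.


E[X] = C(569, 10) · 3^{1 − 45} = 905357721286137524328 · 3^{−44} = 905357721286137524328/984770902183611232881.
As a reduced fraction: E[X] = 100595302365126391592/109418989131512359209 ≈ 0.9194.
Is E[X] < 1? YES.
Since E[X] < 1, there exists a 3-coloring of K_{569} with no monochromatic K_10; hence R_3(10) > 569.

E[X] = 100595302365126391592/109418989131512359209 ≈ 0.9194; E[X] < 1, so R_3(10) > 569.


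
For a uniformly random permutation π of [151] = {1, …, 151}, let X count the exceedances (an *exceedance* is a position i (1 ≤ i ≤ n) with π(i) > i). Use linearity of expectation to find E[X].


Write X = Σ_{i=1}^{151} X_i, where X_i = 1_{π(i) > i}.
For each fixed i, π(i) is uniform over {1, …, 151} (marginal of a uniform permutation), so P[π(i) > i] = (n − i)/n. Summing: Σ_{i=1}^{151} (n − i)/n = (0 + 1 + … + 150)/151 = 151(151 − 1)/(2·151) = (151 − 1)/2.
Hence E[X] = Σ_{i=1}^{151} (151 − i)/151 = 75 ≈ 75.00000.

E[X] = 75 = 75.00000.


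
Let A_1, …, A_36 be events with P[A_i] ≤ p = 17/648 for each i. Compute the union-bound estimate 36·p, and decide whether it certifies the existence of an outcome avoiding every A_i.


Union bound: P[∪_{i=1}^{36} A_i] ≤ Σ_i P[A_i] ≤ 36·p = 36·(17/648) = 17/18.
Numerically: 17/18 ≈ 0.9444444.
Is 17/18 < 1? YES.
Since P[∪ A_i] ≤ 17/18 < 1, the complement has P[∩ A_i^c] ≥ 1 − 17/18 = 1/18 > 0, so some outcome avoids every A_i.

36·p = 17/18 ≈ 0.9444444; existence CERTIFIED by the union bound.


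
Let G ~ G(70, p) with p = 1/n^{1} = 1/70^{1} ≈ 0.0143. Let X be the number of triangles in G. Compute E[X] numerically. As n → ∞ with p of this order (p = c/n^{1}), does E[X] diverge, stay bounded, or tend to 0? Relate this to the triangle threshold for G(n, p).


Number of potential triangles: C(70, 3) = 54740.
Each occurs with probability p³ ≈ (0.0143)³ ≈ 2.91545e-06.
By linearity: E[X] = C(70, 3)·p³ ≈ 54740 · 2.91545e-06 ≈ 0.160.
Here α = 1, so p = 1/n is exactly at the triangle threshold p ~ 1/n. Asymptotically E[X] → c³/6 = 1³/6 = 1/6 ≈ 0.167, a bounded constant. In this regime the triangle count is asymptotically Poisson(c³/6).

E[X] ≈ 0.160; in regime p = Θ(1/n^{1}) E[X] stays bounded (at the triangle threshold p ~ 1/n).


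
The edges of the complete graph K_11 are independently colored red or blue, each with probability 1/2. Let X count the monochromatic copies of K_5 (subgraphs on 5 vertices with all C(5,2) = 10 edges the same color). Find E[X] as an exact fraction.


Let X = Σ_S X_S over the C(11, 5) = 462 subsets S of size 5, where X_S = 1 if the K_5 on S is monochromatic.
For a fixed S, the K_5 on S has C(5, 2) = 10 edges. P[all 10 edges red] = (1/2)^10, and likewise for blue, so P[monochromatic] = 2·(1/2)^10 = 2^{1 − 10} = 1/512.
By linearity of expectation: E[X] = C(11, 5) · 2^{1 − 10} = 462 · 1/512 = 231/256.
Numerically: E[X] ≈ 0.9023.

E[X] = C(11,5)·2^(1−C(5,2)) = 231/256 ≈ 0.9023.


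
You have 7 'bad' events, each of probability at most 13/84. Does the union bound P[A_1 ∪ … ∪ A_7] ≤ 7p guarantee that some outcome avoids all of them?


Union bound: P[∪_{i=1}^{7} A_i] ≤ Σ_i P[A_i] ≤ 7·p = 7·(13/84) = 13/12.
Numerically: 13/12 ≈ 1.083.
Is 13/12 < 1? NO.
Since the bound 13/12 is ≥ 1, the union bound is uninformative here; it does NOT by itself certify existence.

7·p = 13/12 ≈ 1.083; existence NOT certified by the union bound.


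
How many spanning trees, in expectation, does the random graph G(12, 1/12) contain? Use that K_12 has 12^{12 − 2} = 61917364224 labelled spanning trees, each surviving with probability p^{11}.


K_12 has 12^{12 − 2} = 61917364224 labelled spanning trees.
For each such spanning tree H, let X_H = 1 if all 11 edges of H are present in G. Then P[X_H = 1] = p^{11} = (1/12)^{11} = 1/743008370688.
Summing the indicators: E[X] = Σ_H E[X_H] = 61917364224 · p^{11} = 61917364224 · 1/743008370688 = 1/12.
Numerically: E[X] ≈ 0.0833333.

E[X] = 61917364224 · (1/12)^{11} = 1/12 ≈ 0.0833333.


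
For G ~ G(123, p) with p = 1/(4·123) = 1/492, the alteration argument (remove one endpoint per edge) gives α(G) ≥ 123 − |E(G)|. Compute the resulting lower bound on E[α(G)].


E[|E(G)|] = C(123, 2)·p = 7503 · (1/492) = 61/4.
E[α(G)] ≥ n − E[|E(G)|] = 123 − 61/4 = 431/4.
Numerically: ≈ 107.7500.
(This is only a lower bound; the true E[α(G)] may be larger.)

E[α(G)] ≥ 431/4 ≈ 107.7500.


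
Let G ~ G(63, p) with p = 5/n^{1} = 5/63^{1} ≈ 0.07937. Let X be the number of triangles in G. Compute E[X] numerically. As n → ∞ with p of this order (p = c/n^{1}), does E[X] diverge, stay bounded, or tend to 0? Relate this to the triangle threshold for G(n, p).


Number of potential triangles: C(63, 3) = 39711.
Each occurs with probability p³ ≈ (0.07937)³ ≈ 4.999060e-04.
By linearity: E[X] = C(63, 3)·p³ ≈ 39711 · 4.999060e-04 ≈ 19.8518.
Here α = 1, so p = 5/n is exactly at the triangle threshold p ~ 1/n. Asymptotically E[X] → c³/6 = 5³/6 = 125/6 ≈ 20.8333, a bounded constant. In this regime the triangle count is asymptotically Poisson(c³/6).

E[X] ≈ 19.8518; in regime p = Θ(1/n^{1}) E[X] stays bounded (at the triangle threshold p ~ 1/n).


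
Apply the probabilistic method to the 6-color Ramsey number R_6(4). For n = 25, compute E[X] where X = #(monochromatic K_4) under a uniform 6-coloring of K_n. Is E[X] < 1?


E[X] = C(25, 4) · 6^{1 − 6} = 12650 · 6^{−5} = 12650/7776.
As a reduced fraction: E[X] = 6325/3888 ≈ 1.6268004.
Is E[X] < 1? NO.
Since E[X] ≥ 1, the first-moment bound is inconclusive at n = 25; it does NOT by itself certify R_6(4) > 25.

E[X] = 6325/3888 ≈ 1.6268004; E[X] ≥ 1; first-moment method inconclusive here.


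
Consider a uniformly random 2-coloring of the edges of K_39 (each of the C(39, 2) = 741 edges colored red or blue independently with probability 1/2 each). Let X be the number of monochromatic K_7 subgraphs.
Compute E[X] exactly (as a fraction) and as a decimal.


Let X = Σ_S X_S over the C(39, 7) = 15380937 subsets S of size 7, where X_S = 1 if the K_7 on S is monochromatic.
For a fixed S, the K_7 on S has C(7, 2) = 21 edges. P[all 21 edges red] = (1/2)^21, and likewise for blue, so P[monochromatic] = 2·(1/2)^21 = 2^{1 − 21} = 1/1048576.
By linearity: E[X] = C(39, 7) · 2^{1 − 21} = 15380937 · 1/1048576 = 15380937/1048576.
Numerically: E[X] ≈ 14.66840.

E[X] = C(39,7)·2^(1−C(7,2)) = 15380937/1048576 ≈ 14.66840.


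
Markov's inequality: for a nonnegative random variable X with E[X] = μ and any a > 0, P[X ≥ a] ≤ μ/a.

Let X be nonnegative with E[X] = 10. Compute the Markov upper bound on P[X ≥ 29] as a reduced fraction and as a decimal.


μ = E[X] = 10, a = 29.
Markov: P[X ≥ 29] ≤ μ/a = (10)/29 = 10/29.
Numerically: ≈ 0.345.
(Since a = 29 > μ = 10.000, the bound 10/29 is < 1 and informative.)

P[X ≥ 29] ≤ 10/29 ≈ 0.345.


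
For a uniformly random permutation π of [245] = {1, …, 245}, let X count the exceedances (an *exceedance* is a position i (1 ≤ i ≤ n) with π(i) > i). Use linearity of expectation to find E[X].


Write X = Σ_{i=1}^{245} X_i, where X_i = 1_{π(i) > i}.
For each fixed i, π(i) is uniform over {1, …, 245} (marginal of a uniform permutation), so P[π(i) > i] = (n − i)/n. Summing: Σ_{i=1}^{245} (n − i)/n = (0 + 1 + … + 244)/245 = 245(245 − 1)/(2·245) = (245 − 1)/2.
Hence E[X] = Σ_{i=1}^{245} (245 − i)/245 = 122 ≈ 122.00000.

E[X] = 122 = 122.00000.


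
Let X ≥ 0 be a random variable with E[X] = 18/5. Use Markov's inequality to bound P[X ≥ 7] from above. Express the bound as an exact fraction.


μ = E[X] = 18/5, a = 7.
Markov: P[X ≥ 7] ≤ μ/a = (18/5)/7 = 18/35.
Numerically: ≈ 0.5143.
(Since a = 7 > μ = 3.6000, the bound 18/35 is < 1 and informative.)

P[X ≥ 7] ≤ 18/35 ≈ 0.5143.


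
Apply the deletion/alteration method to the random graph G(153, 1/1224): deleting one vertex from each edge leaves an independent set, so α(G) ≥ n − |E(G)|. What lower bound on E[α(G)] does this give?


E[|E(G)|] = C(153, 2)·p = 11628 · (1/1224) = 19/2.
E[α(G)] ≥ n − E[|E(G)|] = 153 − 19/2 = 287/2.
Numerically: ≈ 143.500.
(This is only a lower bound; the true E[α(G)] may be larger.)

E[α(G)] ≥ 287/2 ≈ 143.500.


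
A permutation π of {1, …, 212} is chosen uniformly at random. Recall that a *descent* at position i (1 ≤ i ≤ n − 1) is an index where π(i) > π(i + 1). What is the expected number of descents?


Write X = Σ X_I over i = 1, …, 211, with X_I the indicator of one descent.
There are 211 indicators.
For each fixed i, the pair (π(i), π(i+1)) is a uniformly random ordered pair of distinct values from {1, …, 212}; by symmetry P[π(i) > π(i+1)] = 1/2.
By linearity: E[X] = 211 · (1/2) = (212 − 1) · (1/2) = 211/2 ≈ 105.50000.

E[X] = 211/2 = 105.50000.


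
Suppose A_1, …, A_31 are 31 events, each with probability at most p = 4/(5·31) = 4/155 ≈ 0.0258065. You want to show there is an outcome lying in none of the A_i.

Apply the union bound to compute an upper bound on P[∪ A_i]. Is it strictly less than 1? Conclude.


Union bound: P[∪_{i=1}^{31} A_i] ≤ Σ_i P[A_i] ≤ 31·p = 31·(4/155) = 4/5.
Numerically: 4/5 ≈ 0.8000000.
Is 4/5 < 1? YES.
Since P[∪ A_i] ≤ 4/5 < 1, the complement has P[∩ A_i^c] ≥ 1 − 4/5 = 1/5 > 0, so some outcome avoids every A_i.

31·p = 4/5 ≈ 0.8000000; existence CERTIFIED by the union bound.


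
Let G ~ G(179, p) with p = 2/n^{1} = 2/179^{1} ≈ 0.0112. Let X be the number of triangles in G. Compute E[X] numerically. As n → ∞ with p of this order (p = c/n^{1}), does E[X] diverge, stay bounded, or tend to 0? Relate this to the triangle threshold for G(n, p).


Number of potential triangles: C(179, 3) = 939929.
Each occurs with probability p³ ≈ (0.0112)³ ≈ 1.39486e-06.
By linearity: E[X] = C(179, 3)·p³ ≈ 939929 · 1.39486e-06 ≈ 1.311.
Here α = 1, so p = 2/n is exactly at the triangle threshold p ~ 1/n. Asymptotically E[X] → c³/6 = 2³/6 = 4/3 ≈ 1.333, a bounded constant. In this regime the triangle count is asymptotically Poisson(c³/6).

E[X] ≈ 1.311; in regime p = Θ(1/n^{1}) E[X] stays bounded (at the triangle threshold p ~ 1/n).


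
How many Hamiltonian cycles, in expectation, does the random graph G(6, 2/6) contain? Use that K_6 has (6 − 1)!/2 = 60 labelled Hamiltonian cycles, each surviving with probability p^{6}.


K_6 has (6 − 1)!/2 = 60 labelled Hamiltonian cycles.
For each such Hamiltonian cycle H, let X_H = 1 if all 6 edges of H are present in G. Then P[X_H = 1] = p^{6} = (1/3)^{6} = 1/729.
By linearity of expectation: E[X] = Σ_H E[X_H] = 60 · p^{6} = 60 · 1/729 = 20/243.
Numerically: E[X] ≈ 0.082305.

E[X] = 60 · (1/3)^{6} = 20/243 ≈ 0.082305.


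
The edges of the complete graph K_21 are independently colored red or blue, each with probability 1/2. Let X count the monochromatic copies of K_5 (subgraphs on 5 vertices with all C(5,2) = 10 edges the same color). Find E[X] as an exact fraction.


Let X = Σ_S X_S over the C(21, 5) = 20349 subsets S of size 5, where X_S = 1 if the K_5 on S is monochromatic.
For a fixed S, the K_5 on S has C(5, 2) = 10 edges. P[all 10 edges red] = (1/2)^10, and likewise for blue, so P[monochromatic] = 2·(1/2)^10 = 2^{1 − 10} = 1/512.
By linearity: E[X] = C(21, 5) · 2^{1 − 10} = 20349 · 1/512 = 20349/512.
Numerically: E[X] ≈ 39.74414.

E[X] = C(21,5)·2^(1−C(5,2)) = 20349/512 ≈ 39.74414.


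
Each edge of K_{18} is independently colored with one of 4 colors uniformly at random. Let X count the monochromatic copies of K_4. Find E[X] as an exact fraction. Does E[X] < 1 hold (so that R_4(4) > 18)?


E[X] = C(18, 4) · 4^{1 − 6} = 3060 · 4^{−5} = 3060/1024.
As a reduced fraction: E[X] = 765/256 ≈ 2.9883.
Is E[X] < 1? NO.
Since E[X] ≥ 1, the first-moment bound is inconclusive at n = 18; it does NOT by itself certify R_4(4) > 18.

E[X] = 765/256 ≈ 2.9883; E[X] ≥ 1; first-moment method inconclusive here.


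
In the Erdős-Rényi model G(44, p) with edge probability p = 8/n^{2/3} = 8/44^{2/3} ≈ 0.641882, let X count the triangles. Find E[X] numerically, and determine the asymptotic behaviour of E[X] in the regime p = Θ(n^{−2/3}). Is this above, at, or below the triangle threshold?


Number of potential triangles: C(44, 3) = 13244.
Each occurs with probability p³ ≈ (0.641882)³ ≈ 2.64462810e-01.
By linearity: E[X] = C(44, 3)·p³ ≈ 13244 · 2.64462810e-01 ≈ 3502.545455.
Since α = 2/3 < 1, p = c/n^{2/3} ≫ 1/n is above the triangle threshold p ~ 1/n. Asymptotically E[X] ~ (c³/6)·n^{3(1−α)} = (8³/6)·n^{1} → ∞; triangles are abundant w.h.p.

E[X] ≈ 3502.545455; in regime p = Θ(1/n^{2/3}) E[X] diverges (above the triangle threshold p ~ 1/n).


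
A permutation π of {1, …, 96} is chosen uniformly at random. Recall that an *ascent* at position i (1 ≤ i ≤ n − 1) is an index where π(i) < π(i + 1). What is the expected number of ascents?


Write X = Σ X_I over i = 1, …, 95, with X_I the indicator of one ascent.
There are 95 indicators.
For each fixed i, the pair (π(i), π(i+1)) is a uniformly random ordered pair of distinct values from {1, …, 96}; by symmetry P[π(i) < π(i+1)] = 1/2.
By linearity: E[X] = 95 · (1/2) = (96 − 1) · (1/2) = 95/2 ≈ 47.50000.

E[X] = 95/2 = 47.50000.


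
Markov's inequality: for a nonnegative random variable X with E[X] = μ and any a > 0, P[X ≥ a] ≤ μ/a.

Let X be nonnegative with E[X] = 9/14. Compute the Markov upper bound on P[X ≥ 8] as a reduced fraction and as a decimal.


μ = E[X] = 9/14, a = 8.
Markov: P[X ≥ 8] ≤ μ/a = (9/14)/8 = 9/112.
Numerically: ≈ 0.080357.
(Since a = 8 > μ = 0.642857, the bound 9/112 is < 1 and informative.)

P[X ≥ 8] ≤ 9/112 ≈ 0.080357.


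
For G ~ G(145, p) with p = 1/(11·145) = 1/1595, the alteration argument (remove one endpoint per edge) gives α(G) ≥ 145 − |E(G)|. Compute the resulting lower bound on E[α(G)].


E[|E(G)|] = C(145, 2)·p = 10440 · (1/1595) = 72/11.
E[α(G)] ≥ n − E[|E(G)|] = 145 − 72/11 = 1523/11.
Numerically: ≈ 138.455.
(This is only a lower bound; the true E[α(G)] may be larger.)

E[α(G)] ≥ 1523/11 ≈ 138.455.


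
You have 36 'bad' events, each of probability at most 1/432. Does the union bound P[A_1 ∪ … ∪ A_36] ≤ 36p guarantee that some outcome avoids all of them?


Union bound: P[∪_{i=1}^{36} A_i] ≤ Σ_i P[A_i] ≤ 36·p = 36·(1/432) = 1/12.
Numerically: 1/12 ≈ 0.083.
Is 1/12 < 1? YES.
Since P[∪ A_i] ≤ 1/12 < 1, the complement has P[∩ A_i^c] ≥ 1 − 1/12 = 11/12 > 0, so some outcome avoids every A_i.

36·p = 1/12 ≈ 0.083; existence CERTIFIED by the union bound.


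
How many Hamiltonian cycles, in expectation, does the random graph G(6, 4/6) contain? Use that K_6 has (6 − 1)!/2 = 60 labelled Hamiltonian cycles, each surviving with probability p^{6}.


K_6 has (6 − 1)!/2 = 60 labelled Hamiltonian cycles.
For each such Hamiltonian cycle H, let X_H = 1 if all 6 edges of H are present in G. Then P[X_H = 1] = p^{6} = (2/3)^{6} = 64/729.
By linearity: E[X] = Σ_H E[X_H] = 60 · p^{6} = 60 · 64/729 = 1280/243.
Numerically: E[X] ≈ 5.26749.

E[X] = 60 · (2/3)^{6} = 1280/243 ≈ 5.26749.


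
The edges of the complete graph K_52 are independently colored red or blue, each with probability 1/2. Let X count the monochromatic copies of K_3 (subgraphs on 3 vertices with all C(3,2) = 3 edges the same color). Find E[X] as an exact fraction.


Let X = Σ_S X_S over the C(52, 3) = 22100 subsets S of size 3, where X_S = 1 if the K_3 on S is monochromatic.
For a fixed S, the K_3 on S has C(3, 2) = 3 edges. P[all 3 edges red] = (1/2)^3, and likewise for blue, so P[monochromatic] = 2·(1/2)^3 = 2^{1 − 3} = 1/4.
Summing: E[X] = C(52, 3) · 2^{1 − 3} = 22100 · 1/4 = 5525.
Numerically: E[X] ≈ 5525.000.

E[X] = C(52,3)·2^(1−C(3,2)) = 5525 ≈ 5525.000.


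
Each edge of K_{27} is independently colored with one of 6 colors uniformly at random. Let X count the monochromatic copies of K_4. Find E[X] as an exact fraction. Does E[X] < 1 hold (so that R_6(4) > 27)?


E[X] = C(27, 4) · 6^{1 − 6} = 17550 · 6^{−5} = 17550/7776.
As a reduced fraction: E[X] = 325/144 ≈ 2.257.
Is E[X] < 1? NO.
Since E[X] ≥ 1, the first-moment bound is inconclusive at n = 27; it does NOT by itself certify R_6(4) > 27.

E[X] = 325/144 ≈ 2.257; E[X] ≥ 1; first-moment method inconclusive here.


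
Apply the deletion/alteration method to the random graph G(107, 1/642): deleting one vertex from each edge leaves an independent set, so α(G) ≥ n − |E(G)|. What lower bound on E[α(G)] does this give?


E[|E(G)|] = C(107, 2)·p = 5671 · (1/642) = 53/6.
E[α(G)] ≥ n − E[|E(G)|] = 107 − 53/6 = 589/6.
Numerically: ≈ 98.16667.
(This is only a lower bound; the true E[α(G)] may be larger.)

E[α(G)] ≥ 589/6 ≈ 98.16667.


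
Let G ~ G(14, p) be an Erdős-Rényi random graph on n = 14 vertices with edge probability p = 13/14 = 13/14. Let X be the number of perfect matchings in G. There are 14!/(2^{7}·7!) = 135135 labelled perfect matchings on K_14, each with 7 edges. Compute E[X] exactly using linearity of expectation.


K_14 has 14!/(2^{7}·7!) = 135135 labelled perfect matchings.
For each such perfect matching H, let X_H = 1 if all 7 edges of H are present in G. Then P[X_H = 1] = p^{7} = (13/14)^{7} = 62748517/105413504.
By linearity of expectation: E[X] = Σ_H E[X_H] = 135135 · p^{7} = 135135 · 62748517/105413504 = 1211360120685/15059072.
Numerically: E[X] ≈ 8.044e+04.

E[X] = 135135 · (13/14)^{7} = 1211360120685/15059072 ≈ 8.044e+04.


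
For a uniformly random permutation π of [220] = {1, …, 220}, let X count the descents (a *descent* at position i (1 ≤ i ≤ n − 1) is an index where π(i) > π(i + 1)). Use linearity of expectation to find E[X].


Write X = Σ X_I over i = 1, …, 219, with X_I the indicator of one descent.
There are 219 indicators.
For each fixed i, the pair (π(i), π(i+1)) is a uniformly random ordered pair of distinct values from {1, …, 220}; by symmetry P[π(i) > π(i+1)] = 1/2.
By linearity: E[X] = 219 · (1/2) = (220 − 1) · (1/2) = 219/2 ≈ 109.5000.

E[X] = 219/2 = 109.5000.


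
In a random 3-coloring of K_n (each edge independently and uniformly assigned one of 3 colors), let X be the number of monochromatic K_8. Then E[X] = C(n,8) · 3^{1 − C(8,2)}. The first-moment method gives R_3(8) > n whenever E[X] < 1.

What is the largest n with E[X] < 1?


We need C(n, 8) · 3^{1 − 28} < 1, i.e. C(n, 8) < 3^{28 − 1} = 7625597484987.
Check values of n near the boundary:
  n = 153: C(153, 8) = 6183023199255; 6183023199255 < 7625597484987? YES
  n = 154: C(154, 8) = 6521818990995; 6521818990995 < 7625597484987? YES
  n = 155: C(155, 8) = 6876747915675; 6876747915675 < 7625597484987? YES
  n = 156: C(156, 8) = 7248464019225; 7248464019225 < 7625597484987? YES
  n = 157: C(157, 8) = 7637643295425; 7637643295425 < 7625597484987? NO
  n = 158: C(158, 8) = 8044984271181; 8044984271181 < 7625597484987? NO
The largest n with C(n, 8) < 7625597484987 is n = 156 (where E[X] = 805384891025/847288609443 ≈ 0.95054). Hence R_3(8) > 156, i.e. R_3(8) ≥ 157.

Largest n = 156; hence R_3(8) > 156.


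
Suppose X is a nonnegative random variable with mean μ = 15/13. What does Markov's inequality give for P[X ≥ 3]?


μ = E[X] = 15/13, a = 3.
Markov: P[X ≥ 3] ≤ μ/a = (15/13)/3 = 5/13.
Numerically: ≈ 0.3846.
(Since a = 3 > μ = 1.1538, the bound 5/13 is < 1 and informative.)

P[X ≥ 3] ≤ 5/13 ≈ 0.3846.


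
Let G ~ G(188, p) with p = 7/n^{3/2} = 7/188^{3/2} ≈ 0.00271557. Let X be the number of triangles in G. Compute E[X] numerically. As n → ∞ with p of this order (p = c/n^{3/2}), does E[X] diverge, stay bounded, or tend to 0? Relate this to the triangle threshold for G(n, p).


Number of potential triangles: C(188, 3) = 1089836.
Each occurs with probability p³ ≈ (0.00271557)³ ≈ 2.00255198e-08.
By linearity: E[X] = C(188, 3)·p³ ≈ 1089836 · 2.00255198e-08 ≈ 0.021825.
Since α = 3/2 > 1, p = c/n^{3/2} = o(1/n) is below the triangle threshold p ~ 1/n. Asymptotically E[X] ~ (c³/6)·n^{3(1−α)} = (7³/6)·n^{-1.5} → 0, so by Markov's inequality G has no triangles w.h.p.

E[X] ≈ 0.021825; in regime p = Θ(1/n^{3/2}) E[X] tends to 0 (below the triangle threshold p ~ 1/n).


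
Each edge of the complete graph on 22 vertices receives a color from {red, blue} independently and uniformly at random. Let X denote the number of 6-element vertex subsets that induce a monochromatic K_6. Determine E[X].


Let X = Σ_S X_S over the C(22, 6) = 74613 subsets S of size 6, where X_S = 1 if the K_6 on S is monochromatic.
For a fixed S, the K_6 on S has C(6, 2) = 15 edges. P[all 15 edges red] = (1/2)^15, and likewise for blue, so P[monochromatic] = 2·(1/2)^15 = 2^{1 − 15} = 1/16384.
Summing: E[X] = C(22, 6) · 2^{1 − 15} = 74613 · 1/16384 = 74613/16384.
Numerically: E[X] ≈ 4.55402.

E[X] = C(22,6)·2^(1−C(6,2)) = 74613/16384 ≈ 4.55402.


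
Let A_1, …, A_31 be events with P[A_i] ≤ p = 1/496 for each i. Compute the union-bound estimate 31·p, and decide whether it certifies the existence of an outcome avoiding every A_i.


Union bound: P[∪_{i=1}^{31} A_i] ≤ Σ_i P[A_i] ≤ 31·p = 31·(1/496) = 1/16.
Numerically: 1/16 ≈ 0.0625.
Is 1/16 < 1? YES.
Since P[∪ A_i] ≤ 1/16 < 1, the complement has P[∩ A_i^c] ≥ 1 − 1/16 = 15/16 > 0, so some outcome avoids every A_i.

31·p = 1/16 ≈ 0.0625; existence CERTIFIED by the union bound.


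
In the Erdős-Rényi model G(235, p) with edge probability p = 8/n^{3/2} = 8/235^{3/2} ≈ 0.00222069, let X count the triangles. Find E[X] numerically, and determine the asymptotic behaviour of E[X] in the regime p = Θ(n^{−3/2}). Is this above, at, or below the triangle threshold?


Number of potential triangles: C(235, 3) = 2135445.
Each occurs with probability p³ ≈ (0.00222069)³ ≈ 1.09512724e-08.
By linearity: E[X] = C(235, 3)·p³ ≈ 2135445 · 1.09512724e-08 ≈ 0.023386.
Since α = 3/2 > 1, p = c/n^{3/2} = o(1/n) is below the triangle threshold p ~ 1/n. Asymptotically E[X] ~ (c³/6)·n^{3(1−α)} = (8³/6)·n^{-1.5} → 0, so by Markov's inequality G has no triangles w.h.p.

E[X] ≈ 0.023386; in regime p = Θ(1/n^{3/2}) E[X] tends to 0 (below the triangle threshold p ~ 1/n).


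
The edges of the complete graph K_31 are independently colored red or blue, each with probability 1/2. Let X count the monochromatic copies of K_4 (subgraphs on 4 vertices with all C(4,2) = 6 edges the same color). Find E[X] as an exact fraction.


Let X = Σ_S X_S over the C(31, 4) = 31465 subsets S of size 4, where X_S = 1 if the K_4 on S is monochromatic.
For a fixed S, the K_4 on S has C(4, 2) = 6 edges. P[all 6 edges red] = (1/2)^6, and likewise for blue, so P[monochromatic] = 2·(1/2)^6 = 2^{1 − 6} = 1/32.
By linearity of expectation: E[X] = C(31, 4) · 2^{1 − 6} = 31465 · 1/32 = 31465/32.
Numerically: E[X] ≈ 983.281250.

E[X] = C(31,4)·2^(1−C(4,2)) = 31465/32 ≈ 983.281250.


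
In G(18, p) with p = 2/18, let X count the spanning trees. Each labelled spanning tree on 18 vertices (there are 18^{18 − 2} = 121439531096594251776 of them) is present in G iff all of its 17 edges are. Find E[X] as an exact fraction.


K_18 has 18^{18 − 2} = 121439531096594251776 labelled spanning trees.
For each such spanning tree H, let X_H = 1 if all 17 edges of H are present in G. Then P[X_H = 1] = p^{17} = (1/9)^{17} = 1/16677181699666569.
By linearity of expectation: E[X] = Σ_H E[X_H] = 121439531096594251776 · p^{17} = 121439531096594251776 · 1/16677181699666569 = 65536/9.
Numerically: E[X] ≈ 7.28e+03.

E[X] = 121439531096594251776 · (1/9)^{17} = 65536/9 ≈ 7.28e+03.


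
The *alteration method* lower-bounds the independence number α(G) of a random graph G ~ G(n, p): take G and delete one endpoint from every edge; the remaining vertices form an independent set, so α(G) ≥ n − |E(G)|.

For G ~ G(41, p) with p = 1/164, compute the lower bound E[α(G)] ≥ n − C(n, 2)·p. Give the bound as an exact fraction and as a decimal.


E[|E(G)|] = C(41, 2)·p = 820 · (1/164) = 5.
E[α(G)] ≥ n − E[|E(G)|] = 41 − 5 = 36.
Numerically: ≈ 36.0000.
(This is only a lower bound; the true E[α(G)] may be larger.)

E[α(G)] ≥ 36 ≈ 36.0000.


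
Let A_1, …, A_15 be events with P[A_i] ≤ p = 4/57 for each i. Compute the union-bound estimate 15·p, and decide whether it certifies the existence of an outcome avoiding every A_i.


Union bound: P[∪_{i=1}^{15} A_i] ≤ Σ_i P[A_i] ≤ 15·p = 15·(4/57) = 20/19.
Numerically: 20/19 ≈ 1.053.
Is 20/19 < 1? NO.
Since the bound 20/19 is ≥ 1, the union bound is uninformative here; it does NOT by itself certify existence.

15·p = 20/19 ≈ 1.053; existence NOT certified by the union bound.


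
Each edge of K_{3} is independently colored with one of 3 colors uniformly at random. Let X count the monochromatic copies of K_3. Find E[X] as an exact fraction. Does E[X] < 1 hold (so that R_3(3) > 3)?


E[X] = C(3, 3) · 3^{1 − 3} = 1 · 3^{−2} = 1/9.
As a reduced fraction: E[X] = 1/9 ≈ 0.1111111.
Is E[X] < 1? YES.
Since E[X] < 1, there exists a 3-coloring of K_{3} with no monochromatic K_3; hence R_3(3) > 3.

E[X] = 1/9 ≈ 0.1111111; E[X] < 1, so R_3(3) > 3.


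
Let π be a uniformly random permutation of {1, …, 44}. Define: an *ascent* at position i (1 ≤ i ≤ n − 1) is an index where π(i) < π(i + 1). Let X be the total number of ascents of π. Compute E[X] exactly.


Write X = Σ X_I over i = 1, …, 43, with X_I the indicator of one ascent.
There are 43 indicators.
For each fixed i, the pair (π(i), π(i+1)) is a uniformly random ordered pair of distinct values from {1, …, 44}; by symmetry P[π(i) < π(i+1)] = 1/2.
By linearity: E[X] = 43 · (1/2) = (44 − 1) · (1/2) = 43/2 ≈ 21.50000.

E[X] = 43/2 = 21.50000.


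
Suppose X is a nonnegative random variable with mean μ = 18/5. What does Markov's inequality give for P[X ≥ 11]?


μ = E[X] = 18/5, a = 11.
Markov: P[X ≥ 11] ≤ μ/a = (18/5)/11 = 18/55.
Numerically: ≈ 0.32727.
(Since a = 11 > μ = 3.60000, the bound 18/55 is < 1 and informative.)

P[X ≥ 11] ≤ 18/55 ≈ 0.32727.


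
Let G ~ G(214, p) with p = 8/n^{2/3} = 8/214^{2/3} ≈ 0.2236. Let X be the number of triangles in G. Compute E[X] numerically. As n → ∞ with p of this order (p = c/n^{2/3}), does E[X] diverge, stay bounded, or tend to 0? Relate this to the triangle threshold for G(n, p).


Number of potential triangles: C(214, 3) = 1610564.
Each occurs with probability p³ ≈ (0.2236)³ ≈ 1.1180016e-02.
By linearity: E[X] = C(214, 3)·p³ ≈ 1610564 · 1.1180016e-02 ≈ 18006.13084.
Since α = 2/3 < 1, p = c/n^{2/3} ≫ 1/n is above the triangle threshold p ~ 1/n. Asymptotically E[X] ~ (c³/6)·n^{3(1−α)} = (8³/6)·n^{1} → ∞; triangles are abundant w.h.p.

E[X] ≈ 18006.13084; in regime p = Θ(1/n^{2/3}) E[X] diverges (above the triangle threshold p ~ 1/n).


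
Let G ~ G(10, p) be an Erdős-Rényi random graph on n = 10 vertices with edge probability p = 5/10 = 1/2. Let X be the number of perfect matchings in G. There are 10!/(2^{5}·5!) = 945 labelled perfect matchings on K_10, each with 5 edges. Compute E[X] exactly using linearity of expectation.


K_10 has 10!/(2^{5}·5!) = 945 labelled perfect matchings.
For each such perfect matching H, let X_H = 1 if all 5 edges of H are present in G. Then P[X_H = 1] = p^{5} = (1/2)^{5} = 1/32.
By linearity of expectation: E[X] = Σ_H E[X_H] = 945 · p^{5} = 945 · 1/32 = 945/32.
Numerically: E[X] ≈ 29.5312.

E[X] = 945 · (1/2)^{5} = 945/32 ≈ 29.5312.


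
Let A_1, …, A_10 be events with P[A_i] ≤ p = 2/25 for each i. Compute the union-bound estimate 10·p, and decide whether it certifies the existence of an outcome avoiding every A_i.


Union bound: P[∪_{i=1}^{10} A_i] ≤ Σ_i P[A_i] ≤ 10·p = 10·(2/25) = 4/5.
Numerically: 4/5 ≈ 0.8000.
Is 4/5 < 1? YES.
Since P[∪ A_i] ≤ 4/5 < 1, the complement has P[∩ A_i^c] ≥ 1 − 4/5 = 1/5 > 0, so some outcome avoids every A_i.

10·p = 4/5 ≈ 0.8000; existence CERTIFIED by the union bound.


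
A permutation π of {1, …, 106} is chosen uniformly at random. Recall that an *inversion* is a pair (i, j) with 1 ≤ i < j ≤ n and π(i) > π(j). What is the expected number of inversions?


Write X = Σ X_I over the C(106, 2) = 5565 pairs i < j, with X_I the indicator of one inversion.
There are 5565 indicators.
For each fixed pair i < j, the values π(i) and π(j) are two distinct elements of {1, …, 106} in uniformly random order; by symmetry P[π(i) > π(j)] = 1/2.
By linearity: E[X] = 5565 · (1/2) = C(106, 2) · (1/2) = 5565/2 = 5565/2 ≈ 2782.50000.

E[X] = 5565/2 = 2782.50000.


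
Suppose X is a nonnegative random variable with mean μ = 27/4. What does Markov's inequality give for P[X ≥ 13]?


μ = E[X] = 27/4, a = 13.
Markov: P[X ≥ 13] ≤ μ/a = (27/4)/13 = 27/52.
Numerically: ≈ 0.5192.
(Since a = 13 > μ = 6.7500, the bound 27/52 is < 1 and informative.)

P[X ≥ 13] ≤ 27/52 ≈ 0.5192.


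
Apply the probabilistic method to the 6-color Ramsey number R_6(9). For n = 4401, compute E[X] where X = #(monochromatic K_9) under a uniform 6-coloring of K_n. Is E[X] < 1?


E[X] = C(4401, 9) · 6^{1 − 36} = 1692951372410676096134752050 · 6^{−35} = 1692951372410676096134752050/1719070799748422591028658176.
As a reduced fraction: E[X] = 282158562068446016022458675/286511799958070431838109696 ≈ 0.984806.
Is E[X] < 1? YES.
Since E[X] < 1, there exists a 6-coloring of K_{4401} with no monochromatic K_9; hence R_6(9) > 4401.

E[X] = 282158562068446016022458675/286511799958070431838109696 ≈ 0.984806; E[X] < 1, so R_6(9) > 4401.


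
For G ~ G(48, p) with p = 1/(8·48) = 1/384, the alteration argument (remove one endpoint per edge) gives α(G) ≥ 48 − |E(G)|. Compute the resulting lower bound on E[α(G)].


E[|E(G)|] = C(48, 2)·p = 1128 · (1/384) = 47/16.
E[α(G)] ≥ n − E[|E(G)|] = 48 − 47/16 = 721/16.
Numerically: ≈ 45.06250.
(This is only a lower bound; the true E[α(G)] may be larger.)

E[α(G)] ≥ 721/16 ≈ 45.06250.


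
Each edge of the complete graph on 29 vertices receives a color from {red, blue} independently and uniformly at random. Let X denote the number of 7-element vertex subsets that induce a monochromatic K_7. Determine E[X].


Let X = Σ_S X_S over the C(29, 7) = 1560780 subsets S of size 7, where X_S = 1 if the K_7 on S is monochromatic.
For a fixed S, the K_7 on S has C(7, 2) = 21 edges. P[all 21 edges red] = (1/2)^21, and likewise for blue, so P[monochromatic] = 2·(1/2)^21 = 2^{1 − 21} = 1/1048576.
By linearity: E[X] = C(29, 7) · 2^{1 − 21} = 1560780 · 1/1048576 = 390195/262144.
Numerically: E[X] ≈ 1.48848.

E[X] = C(29,7)·2^(1−C(7,2)) = 390195/262144 ≈ 1.48848.


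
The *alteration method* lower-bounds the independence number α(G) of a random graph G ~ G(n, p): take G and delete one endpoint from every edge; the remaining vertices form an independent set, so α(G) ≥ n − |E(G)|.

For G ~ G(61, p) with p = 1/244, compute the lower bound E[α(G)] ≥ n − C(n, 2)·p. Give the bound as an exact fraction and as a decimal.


E[|E(G)|] = C(61, 2)·p = 1830 · (1/244) = 15/2.
E[α(G)] ≥ n − E[|E(G)|] = 61 − 15/2 = 107/2.
Numerically: ≈ 53.500.
(This is only a lower bound; the true E[α(G)] may be larger.)

E[α(G)] ≥ 107/2 ≈ 53.500.


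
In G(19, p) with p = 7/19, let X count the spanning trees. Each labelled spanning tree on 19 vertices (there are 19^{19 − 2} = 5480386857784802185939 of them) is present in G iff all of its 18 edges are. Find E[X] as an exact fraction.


K_19 has 19^{19 − 2} = 5480386857784802185939 labelled spanning trees.
For each such spanning tree H, let X_H = 1 if all 18 edges of H are present in G. Then P[X_H = 1] = p^{18} = (7/19)^{18} = 1628413597910449/104127350297911241532841.
By linearity: E[X] = Σ_H E[X_H] = 5480386857784802185939 · p^{18} = 5480386857784802185939 · 1628413597910449/104127350297911241532841 = 1628413597910449/19.
Numerically: E[X] ≈ 8.571e+13.

E[X] = 5480386857784802185939 · (7/19)^{18} = 1628413597910449/19 ≈ 8.571e+13.


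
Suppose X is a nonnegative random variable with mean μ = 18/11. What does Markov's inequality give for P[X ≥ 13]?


μ = E[X] = 18/11, a = 13.
Markov: P[X ≥ 13] ≤ μ/a = (18/11)/13 = 18/143.
Numerically: ≈ 0.12587.
(Since a = 13 > μ = 1.63636, the bound 18/143 is < 1 and informative.)

P[X ≥ 13] ≤ 18/143 ≈ 0.12587.


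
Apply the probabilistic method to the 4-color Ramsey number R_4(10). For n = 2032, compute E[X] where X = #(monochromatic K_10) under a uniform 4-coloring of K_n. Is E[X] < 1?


E[X] = C(2032, 10) · 4^{1 − 45} = 323475384642158147171212440 · 4^{−44} = 323475384642158147171212440/309485009821345068724781056.
As a reduced fraction: E[X] = 40434423080269768396401555/38685626227668133590597632 ≈ 1.0452.
Is E[X] < 1? NO.
Since E[X] ≥ 1, the first-moment bound is inconclusive at n = 2032; it does NOT by itself certify R_4(10) > 2032.

E[X] = 40434423080269768396401555/38685626227668133590597632 ≈ 1.0452; E[X] ≥ 1; first-moment method inconclusive here.


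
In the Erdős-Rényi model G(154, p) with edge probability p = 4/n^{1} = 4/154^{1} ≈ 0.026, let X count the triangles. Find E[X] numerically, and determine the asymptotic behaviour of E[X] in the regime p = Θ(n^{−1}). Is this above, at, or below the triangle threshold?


Number of potential triangles: C(154, 3) = 596904.
Each occurs with probability p³ ≈ (0.026)³ ≈ 1.75234e-05.
By linearity: E[X] = C(154, 3)·p³ ≈ 596904 · 1.75234e-05 ≈ 10.460.
Here α = 1, so p = 4/n is exactly at the triangle threshold p ~ 1/n. Asymptotically E[X] → c³/6 = 4³/6 = 32/3 ≈ 10.667, a bounded constant. In this regime the triangle count is asymptotically Poisson(c³/6).

E[X] ≈ 10.460; in regime p = Θ(1/n^{1}) E[X] stays bounded (at the triangle threshold p ~ 1/n).


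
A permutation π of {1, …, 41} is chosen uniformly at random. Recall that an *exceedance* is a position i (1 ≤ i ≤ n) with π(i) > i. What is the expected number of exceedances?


Write X = Σ_{i=1}^{41} X_i, where X_i = 1_{π(i) > i}.
For each fixed i, π(i) is uniform over {1, …, 41} (marginal of a uniform permutation), so P[π(i) > i] = (n − i)/n. Summing: Σ_{i=1}^{41} (n − i)/n = (0 + 1 + … + 40)/41 = 41(41 − 1)/(2·41) = (41 − 1)/2.
Hence E[X] = Σ_{i=1}^{41} (41 − i)/41 = 20 ≈ 20.0000.

E[X] = 20 = 20.0000.


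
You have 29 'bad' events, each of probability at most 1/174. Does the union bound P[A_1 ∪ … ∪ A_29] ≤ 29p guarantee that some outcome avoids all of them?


Union bound: P[∪_{i=1}^{29} A_i] ≤ Σ_i P[A_i] ≤ 29·p = 29·(1/174) = 1/6.
Numerically: 1/6 ≈ 0.166667.
Is 1/6 < 1? YES.
Since P[∪ A_i] ≤ 1/6 < 1, the complement has P[∩ A_i^c] ≥ 1 − 1/6 = 5/6 > 0, so some outcome avoids every A_i.

29·p = 1/6 ≈ 0.166667; existence CERTIFIED by the union bound.


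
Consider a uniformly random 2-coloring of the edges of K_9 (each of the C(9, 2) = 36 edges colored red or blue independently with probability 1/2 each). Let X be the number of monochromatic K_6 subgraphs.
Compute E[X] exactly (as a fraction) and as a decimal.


Let X = Σ_S X_S over the C(9, 6) = 84 subsets S of size 6, where X_S = 1 if the K_6 on S is monochromatic.
For a fixed S, the K_6 on S has C(6, 2) = 15 edges. P[all 15 edges red] = (1/2)^15, and likewise for blue, so P[monochromatic] = 2·(1/2)^15 = 2^{1 − 15} = 1/16384.
Summing: E[X] = C(9, 6) · 2^{1 − 15} = 84 · 1/16384 = 21/4096.
Numerically: E[X] ≈ 0.0051.

E[X] = C(9,6)·2^(1−C(6,2)) = 21/4096 ≈ 0.0051.


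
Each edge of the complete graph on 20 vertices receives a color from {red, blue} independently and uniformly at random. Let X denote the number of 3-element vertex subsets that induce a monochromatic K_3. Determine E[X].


Let X = Σ_S X_S over the C(20, 3) = 1140 subsets S of size 3, where X_S = 1 if the K_3 on S is monochromatic.
For a fixed S, the K_3 on S has C(3, 2) = 3 edges. P[all 3 edges red] = (1/2)^3, and likewise for blue, so P[monochromatic] = 2·(1/2)^3 = 2^{1 − 3} = 1/4.
By linearity: E[X] = C(20, 3) · 2^{1 − 3} = 1140 · 1/4 = 285.
Numerically: E[X] ≈ 285.000000.

E[X] = C(20,3)·2^(1−C(3,2)) = 285 ≈ 285.000000.


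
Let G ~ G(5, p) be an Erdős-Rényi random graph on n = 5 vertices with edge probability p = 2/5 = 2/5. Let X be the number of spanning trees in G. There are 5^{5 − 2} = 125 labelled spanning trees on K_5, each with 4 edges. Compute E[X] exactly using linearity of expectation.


K_5 has 5^{5 − 2} = 125 labelled spanning trees.
For each such spanning tree H, let X_H = 1 if all 4 edges of H are present in G. Then P[X_H = 1] = p^{4} = (2/5)^{4} = 16/625.
By linearity: E[X] = Σ_H E[X_H] = 125 · p^{4} = 125 · 16/625 = 16/5.
Numerically: E[X] ≈ 3.2.

E[X] = 125 · (2/5)^{4} = 16/5 ≈ 3.2.


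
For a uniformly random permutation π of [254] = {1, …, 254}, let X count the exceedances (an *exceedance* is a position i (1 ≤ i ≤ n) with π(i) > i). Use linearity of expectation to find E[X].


Write X = Σ_{i=1}^{254} X_i, where X_i = 1_{π(i) > i}.
For each fixed i, π(i) is uniform over {1, …, 254} (marginal of a uniform permutation), so P[π(i) > i] = (n − i)/n. Summing: Σ_{i=1}^{254} (n − i)/n = (0 + 1 + … + 253)/254 = 254(254 − 1)/(2·254) = (254 − 1)/2.
Hence E[X] = Σ_{i=1}^{254} (254 − i)/254 = 253/2 ≈ 126.500.

E[X] = 253/2 = 126.500.


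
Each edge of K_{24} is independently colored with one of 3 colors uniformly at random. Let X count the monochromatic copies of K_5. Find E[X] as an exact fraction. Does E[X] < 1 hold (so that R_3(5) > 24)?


E[X] = C(24, 5) · 3^{1 − 10} = 42504 · 3^{−9} = 42504/19683.
As a reduced fraction: E[X] = 14168/6561 ≈ 2.1594.
Is E[X] < 1? NO.
Since E[X] ≥ 1, the first-moment bound is inconclusive at n = 24; it does NOT by itself certify R_3(5) > 24.

E[X] = 14168/6561 ≈ 2.1594; E[X] ≥ 1; first-moment method inconclusive here.


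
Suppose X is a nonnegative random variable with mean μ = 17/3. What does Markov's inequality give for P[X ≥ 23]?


μ = E[X] = 17/3, a = 23.
Markov: P[X ≥ 23] ≤ μ/a = (17/3)/23 = 17/69.
Numerically: ≈ 0.246377.
(Since a = 23 > μ = 5.666667, the bound 17/69 is < 1 and informative.)

P[X ≥ 23] ≤ 17/69 ≈ 0.246377.


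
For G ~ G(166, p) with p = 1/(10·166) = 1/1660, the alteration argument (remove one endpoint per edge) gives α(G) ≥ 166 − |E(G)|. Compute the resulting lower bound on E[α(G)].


E[|E(G)|] = C(166, 2)·p = 13695 · (1/1660) = 33/4.
E[α(G)] ≥ n − E[|E(G)|] = 166 − 33/4 = 631/4.
Numerically: ≈ 157.7500.
(This is only a lower bound; the true E[α(G)] may be larger.)

E[α(G)] ≥ 631/4 ≈ 157.7500.


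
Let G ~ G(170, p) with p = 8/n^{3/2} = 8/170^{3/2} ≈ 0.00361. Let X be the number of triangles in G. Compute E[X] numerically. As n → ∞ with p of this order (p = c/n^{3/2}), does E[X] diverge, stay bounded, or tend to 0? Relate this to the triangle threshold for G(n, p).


Number of potential triangles: C(170, 3) = 804440.
Each occurs with probability p³ ≈ (0.00361)³ ≈ 4.70164e-08.
By linearity: E[X] = C(170, 3)·p³ ≈ 804440 · 4.70164e-08 ≈ 0.038.
Since α = 3/2 > 1, p = c/n^{3/2} = o(1/n) is below the triangle threshold p ~ 1/n. Asymptotically E[X] ~ (c³/6)·n^{3(1−α)} = (8³/6)·n^{-1.5} → 0, so by Markov's inequality G has no triangles w.h.p.

E[X] ≈ 0.038; in regime p = Θ(1/n^{3/2}) E[X] tends to 0 (below the triangle threshold p ~ 1/n).
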